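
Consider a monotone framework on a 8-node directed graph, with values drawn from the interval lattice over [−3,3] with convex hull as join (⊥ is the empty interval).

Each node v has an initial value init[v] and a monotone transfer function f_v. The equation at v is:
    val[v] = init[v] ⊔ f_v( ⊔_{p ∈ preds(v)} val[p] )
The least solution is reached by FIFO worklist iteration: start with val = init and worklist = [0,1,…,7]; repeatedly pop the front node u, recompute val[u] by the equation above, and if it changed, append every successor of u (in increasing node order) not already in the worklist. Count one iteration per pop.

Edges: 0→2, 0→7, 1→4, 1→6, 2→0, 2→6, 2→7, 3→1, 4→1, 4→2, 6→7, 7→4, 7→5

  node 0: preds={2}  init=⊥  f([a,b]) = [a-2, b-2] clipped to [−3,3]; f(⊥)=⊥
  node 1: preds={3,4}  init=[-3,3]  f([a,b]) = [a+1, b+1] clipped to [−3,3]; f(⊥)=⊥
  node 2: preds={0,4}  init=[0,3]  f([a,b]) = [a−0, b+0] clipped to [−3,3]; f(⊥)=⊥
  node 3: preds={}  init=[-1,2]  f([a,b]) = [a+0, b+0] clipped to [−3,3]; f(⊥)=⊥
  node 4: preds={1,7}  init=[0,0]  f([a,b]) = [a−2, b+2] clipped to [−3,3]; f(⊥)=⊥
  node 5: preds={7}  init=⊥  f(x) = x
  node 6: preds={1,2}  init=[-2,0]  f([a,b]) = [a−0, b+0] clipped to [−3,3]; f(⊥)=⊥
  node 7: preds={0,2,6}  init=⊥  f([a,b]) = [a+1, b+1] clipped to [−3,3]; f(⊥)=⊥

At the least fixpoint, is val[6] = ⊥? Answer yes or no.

no

Iteration log — 16 steps:
  step 1. node 0  ⊔preds=[0,3]  new=[-2,1]  old=⊥  +wl: 
  step 2. node 1  ⊔preds=[-1,2]  new=[-3,3]  stable
  step 3. node 2  ⊔preds=[-2,1]  new=[-2,3]  old=[0,3]  +wl: 0
  step 4. node 3  ⊔preds=⊥  new=[-1,2]  stable
  step 5. node 4  ⊔preds=[-3,3]  new=[-3,3]  old=[0,0]  +wl: 1,2
  step 6. node 5  ⊔preds=⊥  new=⊥  stable
  step 7. node 6  ⊔preds=[-3,3]  new=[-3,3]  old=[-2,0]  +wl: 
  step 8. node 7  ⊔preds=[-3,3]  new=[-2,3]  old=⊥  +wl: 4,5
  step 9. node 0  ⊔preds=[-2,3]  new=[-3,1]  old=[-2,1]  +wl: 7
  step 10. node 1  ⊔preds=[-3,3]  new=[-3,3]  stable
  step 11. node 2  ⊔preds=[-3,3]  new=[-3,3]  old=[-2,3]  +wl: 0,6
  step 12. node 4  ⊔preds=[-3,3]  new=[-3,3]  stable
  step 13. node 5  ⊔preds=[-2,3]  new=[-2,3]  old=⊥  +wl: 
  step 14. node 7  ⊔preds=[-3,3]  new=[-2,3]  stable
  step 15. node 0  ⊔preds=[-3,3]  new=[-3,1]  stable
  step 16. node 6  ⊔preds=[-3,3]  new=[-3,3]  stable

Least fixpoint reached:
  node 0: [-3,1]
  node 1: [-3,3]
  node 2: [-3,3]
  node 3: [-1,2]
  node 4: [-3,3]
  node 5: [-2,3]
  node 6: [-3,3]
  node 7: [-2,3]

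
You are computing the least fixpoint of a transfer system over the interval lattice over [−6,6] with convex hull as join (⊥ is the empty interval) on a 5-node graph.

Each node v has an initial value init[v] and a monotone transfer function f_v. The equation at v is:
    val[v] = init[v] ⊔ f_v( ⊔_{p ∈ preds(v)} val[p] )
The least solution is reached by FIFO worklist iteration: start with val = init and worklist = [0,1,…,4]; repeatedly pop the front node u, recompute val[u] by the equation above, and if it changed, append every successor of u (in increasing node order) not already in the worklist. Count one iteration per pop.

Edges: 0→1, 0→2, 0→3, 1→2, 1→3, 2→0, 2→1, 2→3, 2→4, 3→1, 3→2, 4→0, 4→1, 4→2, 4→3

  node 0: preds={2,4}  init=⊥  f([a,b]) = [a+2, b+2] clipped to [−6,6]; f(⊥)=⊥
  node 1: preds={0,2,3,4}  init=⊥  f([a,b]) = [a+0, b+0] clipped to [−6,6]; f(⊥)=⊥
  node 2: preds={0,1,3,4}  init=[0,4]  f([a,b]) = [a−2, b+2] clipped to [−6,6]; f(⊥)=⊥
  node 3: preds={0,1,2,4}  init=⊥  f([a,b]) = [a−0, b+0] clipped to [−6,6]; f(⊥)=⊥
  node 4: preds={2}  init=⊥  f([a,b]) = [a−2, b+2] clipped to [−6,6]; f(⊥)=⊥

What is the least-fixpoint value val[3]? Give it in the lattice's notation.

[-6,6]

Worklist (16 pops):
  #1 pop 0: in=[0,4] → [2,6] (was ⊥); enqueue []
  #2 pop 1: in=[0,6] → [0,6] (was ⊥); enqueue []
  #3 pop 2: in=[0,6] → [-2,6] (was [0,4]); enqueue [0,1]
  #4 pop 3: in=[-2,6] → [-2,6] (was ⊥); enqueue [2]
  #5 pop 4: in=[-2,6] → [-4,6] (was ⊥); enqueue [3]
  #6 pop 0: in=[-4,6] → [-2,6] (was [2,6]); enqueue []
  #7 pop 1: in=[-4,6] → [-4,6] (was [0,6]); enqueue []
  #8 pop 2: in=[-4,6] → [-6,6] (was [-2,6]); enqueue [0,1,4]
  #9 pop 3: in=[-6,6] → [-6,6] (was [-2,6]); enqueue [2]
  #10 pop 0: in=[-6,6] → [-4,6] (was [-2,6]); enqueue [3]
  #11 pop 1: in=[-6,6] → [-6,6] (was [-4,6]); enqueue []
  #12 pop 4: in=[-6,6] → [-6,6] (was [-4,6]); enqueue [0,1]
  #13 pop 2: in=[-6,6] → [-6,6] (no change)
  #14 pop 3: in=[-6,6] → [-6,6] (no change)
  #15 pop 0: in=[-6,6] → [-4,6] (no change)
  #16 pop 1: in=[-6,6] → [-6,6] (no change)

Fixpoint:
  val[0] = [-4,6]
  val[1] = [-6,6]
  val[2] = [-6,6]
  val[3] = [-6,6]
  val[4] = [-6,6]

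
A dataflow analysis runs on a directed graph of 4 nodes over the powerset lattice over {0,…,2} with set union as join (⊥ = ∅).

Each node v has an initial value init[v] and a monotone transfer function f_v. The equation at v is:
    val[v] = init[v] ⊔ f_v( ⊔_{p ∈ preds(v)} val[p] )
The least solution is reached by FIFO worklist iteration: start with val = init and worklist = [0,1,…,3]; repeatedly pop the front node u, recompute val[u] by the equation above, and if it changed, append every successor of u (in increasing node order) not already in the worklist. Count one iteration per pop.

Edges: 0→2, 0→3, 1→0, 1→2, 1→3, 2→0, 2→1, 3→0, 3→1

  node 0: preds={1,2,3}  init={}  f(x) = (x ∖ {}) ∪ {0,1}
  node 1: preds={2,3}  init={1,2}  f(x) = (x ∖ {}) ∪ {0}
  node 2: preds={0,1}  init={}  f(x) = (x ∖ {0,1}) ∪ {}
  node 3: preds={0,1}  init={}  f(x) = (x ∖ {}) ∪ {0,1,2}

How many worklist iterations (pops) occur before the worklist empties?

6

Worklist (6 pops):
  #1 pop 0: in={1,2} → {0,1,2} (was {}); enqueue []
  #2 pop 1: in={} → {0,1,2} (was {1,2}); enqueue [0]
  #3 pop 2: in={0,1,2} → {2} (was {}); enqueue [1]
  #4 pop 3: in={0,1,2} → {0,1,2} (was {}); enqueue []
  #5 pop 0: in={0,1,2} → {0,1,2} (no change)
  #6 pop 1: in={0,1,2} → {0,1,2} (no change)

Fixpoint:
  val[0] = {0,1,2}
  val[1] = {0,1,2}
  val[2] = {2}
  val[3] = {0,1,2}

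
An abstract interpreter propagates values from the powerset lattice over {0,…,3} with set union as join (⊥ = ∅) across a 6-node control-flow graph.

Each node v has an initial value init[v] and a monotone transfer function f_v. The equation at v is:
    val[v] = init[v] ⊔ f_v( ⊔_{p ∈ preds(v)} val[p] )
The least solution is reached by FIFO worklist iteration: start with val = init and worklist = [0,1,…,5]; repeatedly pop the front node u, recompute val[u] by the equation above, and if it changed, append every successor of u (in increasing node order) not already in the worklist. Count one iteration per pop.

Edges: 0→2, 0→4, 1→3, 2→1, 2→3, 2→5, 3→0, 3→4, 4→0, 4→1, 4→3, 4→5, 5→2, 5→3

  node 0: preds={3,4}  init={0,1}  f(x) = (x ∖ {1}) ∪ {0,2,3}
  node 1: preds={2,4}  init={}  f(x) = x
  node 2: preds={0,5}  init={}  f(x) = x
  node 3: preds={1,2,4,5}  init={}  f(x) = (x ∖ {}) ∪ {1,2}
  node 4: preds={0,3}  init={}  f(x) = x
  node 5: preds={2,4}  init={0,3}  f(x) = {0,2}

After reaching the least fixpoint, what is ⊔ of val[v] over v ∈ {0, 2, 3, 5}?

{0,1,2,3}

Iteration log — 10 steps:
  step 1. node 0  ⊔preds={}  new={0,1,2,3}  old={0,1}  +wl: 
  step 2. node 1  ⊔preds={}  new={}  stable
  step 3. node 2  ⊔preds={0,1,2,3}  new={0,1,2,3}  old={}  +wl: 1
  step 4. node 3  ⊔preds={0,1,2,3}  new={0,1,2,3}  old={}  +wl: 0
  step 5. node 4  ⊔preds={0,1,2,3}  new={0,1,2,3}  old={}  +wl: 3
  step 6. node 5  ⊔preds={0,1,2,3}  new={0,2,3}  old={0,3}  +wl: 2
  step 7. node 1  ⊔preds={0,1,2,3}  new={0,1,2,3}  old={}  +wl: 
  step 8. node 0  ⊔preds={0,1,2,3}  new={0,1,2,3}  stable
  step 9. node 3  ⊔preds={0,1,2,3}  new={0,1,2,3}  stable
  step 10. node 2  ⊔preds={0,1,2,3}  new={0,1,2,3}  stable

Least fixpoint reached:
  node 0: {0,1,2,3}
  node 1: {0,1,2,3}
  node 2: {0,1,2,3}
  node 3: {0,1,2,3}
  node 4: {0,1,2,3}
  node 5: {0,2,3}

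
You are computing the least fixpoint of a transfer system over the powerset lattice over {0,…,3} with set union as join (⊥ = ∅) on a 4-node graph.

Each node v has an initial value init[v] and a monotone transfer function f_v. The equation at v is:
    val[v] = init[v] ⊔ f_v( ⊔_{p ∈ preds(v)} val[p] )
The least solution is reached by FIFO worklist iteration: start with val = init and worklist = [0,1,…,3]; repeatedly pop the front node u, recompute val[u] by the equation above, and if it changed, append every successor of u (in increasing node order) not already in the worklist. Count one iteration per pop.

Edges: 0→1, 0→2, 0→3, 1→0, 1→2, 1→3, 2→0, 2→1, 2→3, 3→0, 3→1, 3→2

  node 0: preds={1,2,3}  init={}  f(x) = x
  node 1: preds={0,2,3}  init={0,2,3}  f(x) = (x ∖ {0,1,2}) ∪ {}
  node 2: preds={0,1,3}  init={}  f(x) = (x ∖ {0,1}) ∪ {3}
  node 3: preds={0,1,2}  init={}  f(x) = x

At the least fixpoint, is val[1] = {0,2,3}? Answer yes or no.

Trace (7 dequeues):
  [1] u=0 | in {0,2,3} | out {0,2,3} | prev {} | push {}
  [2] u=1 | in {0,2,3} | out {0,2,3} | ==
  [3] u=2 | in {0,2,3} | out {2,3} | prev {} | push {0,1}
  [4] u=3 | in {0,2,3} | out {0,2,3} | prev {} | push {2}
  [5] u=0 | in {0,2,3} | out {0,2,3} | ==
  [6] u=1 | in {0,2,3} | out {0,2,3} | ==
  [7] u=2 | in {0,2,3} | out {2,3} | ==

Converged values:
  [0] {0,2,3}
  [1] {0,2,3}
  [2] {2,3}
  [3] {0,2,3}

yes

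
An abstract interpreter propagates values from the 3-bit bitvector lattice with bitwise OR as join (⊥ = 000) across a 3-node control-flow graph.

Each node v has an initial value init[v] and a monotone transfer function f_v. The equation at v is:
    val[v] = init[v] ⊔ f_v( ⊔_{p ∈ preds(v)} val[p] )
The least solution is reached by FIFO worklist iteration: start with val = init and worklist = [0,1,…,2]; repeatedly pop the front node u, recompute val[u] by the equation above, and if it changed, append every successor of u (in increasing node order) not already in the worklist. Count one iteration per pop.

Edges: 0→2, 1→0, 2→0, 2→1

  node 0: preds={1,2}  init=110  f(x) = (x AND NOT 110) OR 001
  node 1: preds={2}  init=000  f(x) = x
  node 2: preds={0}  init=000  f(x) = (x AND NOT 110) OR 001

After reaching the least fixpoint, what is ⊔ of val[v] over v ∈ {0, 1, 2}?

111

Trace (6 dequeues):
  [1] u=0 | in 000 | out 111 | prev 110 | push {}
  [2] u=1 | in 000 | out 000 | ==
  [3] u=2 | in 111 | out 001 | prev 000 | push {0,1}
  [4] u=0 | in 001 | out 111 | ==
  [5] u=1 | in 001 | out 001 | prev 000 | push {0}
  [6] u=0 | in 001 | out 111 | ==

Converged values:
  [0] 111
  [1] 001
  [2] 001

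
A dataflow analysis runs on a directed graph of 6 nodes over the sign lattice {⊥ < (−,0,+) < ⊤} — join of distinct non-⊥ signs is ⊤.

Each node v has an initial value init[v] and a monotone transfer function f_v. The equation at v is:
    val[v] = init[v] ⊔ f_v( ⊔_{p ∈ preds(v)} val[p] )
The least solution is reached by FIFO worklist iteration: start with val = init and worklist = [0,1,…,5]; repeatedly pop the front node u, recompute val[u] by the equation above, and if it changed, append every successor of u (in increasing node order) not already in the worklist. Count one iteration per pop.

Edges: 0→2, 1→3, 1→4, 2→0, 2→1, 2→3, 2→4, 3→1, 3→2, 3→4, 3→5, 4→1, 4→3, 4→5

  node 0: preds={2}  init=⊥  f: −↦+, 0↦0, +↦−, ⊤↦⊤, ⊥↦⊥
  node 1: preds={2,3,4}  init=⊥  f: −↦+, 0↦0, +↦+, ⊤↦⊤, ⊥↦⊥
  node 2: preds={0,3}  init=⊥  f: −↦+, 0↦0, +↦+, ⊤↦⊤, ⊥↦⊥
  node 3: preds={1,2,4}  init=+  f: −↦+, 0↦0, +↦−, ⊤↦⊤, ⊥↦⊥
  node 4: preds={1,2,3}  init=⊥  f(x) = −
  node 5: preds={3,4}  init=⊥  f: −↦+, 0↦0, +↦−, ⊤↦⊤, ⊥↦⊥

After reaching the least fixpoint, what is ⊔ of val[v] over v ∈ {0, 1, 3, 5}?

Trace (14 dequeues):
  [1] u=0 | in ⊥ | out ⊥ | ==
  [2] u=1 | in + | out + | prev ⊥ | push {}
  [3] u=2 | in + | out + | prev ⊥ | push {0,1}
  [4] u=3 | in + | out ⊤ | prev + | push {2}
  [5] u=4 | in ⊤ | out − | prev ⊥ | push {3}
  [6] u=5 | in ⊤ | out ⊤ | prev ⊥ | push {}
  [7] u=0 | in + | out − | prev ⊥ | push {}
  [8] u=1 | in ⊤ | out ⊤ | prev + | push {4}
  [9] u=2 | in ⊤ | out ⊤ | prev + | push {0,1}
  [10] u=3 | in ⊤ | out ⊤ | ==
  [11] u=4 | in ⊤ | out − | ==
  [12] u=0 | in ⊤ | out ⊤ | prev − | push {2}
  [13] u=1 | in ⊤ | out ⊤ | ==
  [14] u=2 | in ⊤ | out ⊤ | ==

Converged values:
  [0] ⊤
  [1] ⊤
  [2] ⊤
  [3] ⊤
  [4] −
  [5] ⊤

⊤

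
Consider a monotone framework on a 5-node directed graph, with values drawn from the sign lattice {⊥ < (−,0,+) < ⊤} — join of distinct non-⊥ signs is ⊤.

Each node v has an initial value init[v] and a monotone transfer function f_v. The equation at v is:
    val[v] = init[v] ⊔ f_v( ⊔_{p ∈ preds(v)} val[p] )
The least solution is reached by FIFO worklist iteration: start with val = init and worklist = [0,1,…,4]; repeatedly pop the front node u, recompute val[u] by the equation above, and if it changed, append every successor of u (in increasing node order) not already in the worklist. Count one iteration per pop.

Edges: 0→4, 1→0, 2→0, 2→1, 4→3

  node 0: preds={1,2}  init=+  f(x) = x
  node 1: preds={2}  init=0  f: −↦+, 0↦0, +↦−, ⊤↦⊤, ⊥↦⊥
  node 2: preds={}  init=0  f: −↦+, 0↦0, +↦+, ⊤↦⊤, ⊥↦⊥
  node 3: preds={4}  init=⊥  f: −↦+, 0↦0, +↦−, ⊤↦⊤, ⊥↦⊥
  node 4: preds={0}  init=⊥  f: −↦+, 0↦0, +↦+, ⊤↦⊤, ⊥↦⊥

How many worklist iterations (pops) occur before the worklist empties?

6

Trace (6 dequeues):
  [1] u=0 | in 0 | out ⊤ | prev + | push {}
  [2] u=1 | in 0 | out 0 | ==
  [3] u=2 | in ⊥ | out 0 | ==
  [4] u=3 | in ⊥ | out ⊥ | ==
  [5] u=4 | in ⊤ | out ⊤ | prev ⊥ | push {3}
  [6] u=3 | in ⊤ | out ⊤ | prev ⊥ | push {}

Converged values:
  [0] ⊤
  [1] 0
  [2] 0
  [3] ⊤
  [4] ⊤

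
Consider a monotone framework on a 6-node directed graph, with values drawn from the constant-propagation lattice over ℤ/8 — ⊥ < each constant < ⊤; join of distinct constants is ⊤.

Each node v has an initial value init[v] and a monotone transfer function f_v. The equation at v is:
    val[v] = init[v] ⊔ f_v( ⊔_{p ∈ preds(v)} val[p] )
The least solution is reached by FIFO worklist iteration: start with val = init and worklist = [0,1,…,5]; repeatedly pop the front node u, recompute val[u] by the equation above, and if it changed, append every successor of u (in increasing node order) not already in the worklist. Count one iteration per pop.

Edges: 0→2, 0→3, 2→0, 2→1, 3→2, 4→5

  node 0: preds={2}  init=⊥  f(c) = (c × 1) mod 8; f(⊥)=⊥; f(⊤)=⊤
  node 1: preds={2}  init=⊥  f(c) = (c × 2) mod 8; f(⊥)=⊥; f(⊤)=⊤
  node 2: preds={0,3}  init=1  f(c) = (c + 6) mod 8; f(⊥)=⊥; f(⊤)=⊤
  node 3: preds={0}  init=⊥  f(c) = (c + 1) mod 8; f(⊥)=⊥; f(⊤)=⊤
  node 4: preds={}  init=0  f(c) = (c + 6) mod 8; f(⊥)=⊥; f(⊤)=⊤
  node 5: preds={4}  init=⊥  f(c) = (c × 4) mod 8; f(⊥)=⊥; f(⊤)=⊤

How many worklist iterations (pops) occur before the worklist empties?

Worklist (11 pops):
  #1 pop 0: in=1 → 1 (was ⊥); enqueue []
  #2 pop 1: in=1 → 2 (was ⊥); enqueue []
  #3 pop 2: in=1 → ⊤ (was 1); enqueue [0,1]
  #4 pop 3: in=1 → 2 (was ⊥); enqueue [2]
  #5 pop 4: in=⊥ → 0 (no change)
  #6 pop 5: in=0 → 0 (was ⊥); enqueue []
  #7 pop 0: in=⊤ → ⊤ (was 1); enqueue [3]
  #8 pop 1: in=⊤ → ⊤ (was 2); enqueue []
  #9 pop 2: in=⊤ → ⊤ (no change)
  #10 pop 3: in=⊤ → ⊤ (was 2); enqueue [2]
  #11 pop 2: in=⊤ → ⊤ (no change)

Fixpoint:
  val[0] = ⊤
  val[1] = ⊤
  val[2] = ⊤
  val[3] = ⊤
  val[4] = 0
  val[5] = 0

11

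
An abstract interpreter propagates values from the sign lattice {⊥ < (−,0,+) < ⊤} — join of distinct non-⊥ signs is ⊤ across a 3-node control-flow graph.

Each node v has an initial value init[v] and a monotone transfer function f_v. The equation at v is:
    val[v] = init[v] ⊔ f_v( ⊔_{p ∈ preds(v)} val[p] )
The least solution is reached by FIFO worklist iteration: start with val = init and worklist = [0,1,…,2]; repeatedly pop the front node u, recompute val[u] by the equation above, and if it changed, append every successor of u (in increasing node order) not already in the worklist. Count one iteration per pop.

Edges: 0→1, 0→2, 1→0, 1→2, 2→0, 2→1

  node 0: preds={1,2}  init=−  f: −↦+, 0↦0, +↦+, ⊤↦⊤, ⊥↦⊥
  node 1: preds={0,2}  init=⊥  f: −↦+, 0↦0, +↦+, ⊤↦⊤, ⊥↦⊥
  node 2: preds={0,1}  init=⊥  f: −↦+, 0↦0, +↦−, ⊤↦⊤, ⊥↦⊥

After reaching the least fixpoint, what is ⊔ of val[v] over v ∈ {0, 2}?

⊤

Iteration log — 7 steps:
  step 1. node 0  ⊔preds=⊥  new=−  stable
  step 2. node 1  ⊔preds=−  new=+  old=⊥  +wl: 0
  step 3. node 2  ⊔preds=⊤  new=⊤  old=⊥  +wl: 1
  step 4. node 0  ⊔preds=⊤  new=⊤  old=−  +wl: 2
  step 5. node 1  ⊔preds=⊤  new=⊤  old=+  +wl: 0
  step 6. node 2  ⊔preds=⊤  new=⊤  stable
  step 7. node 0  ⊔preds=⊤  new=⊤  stable

Least fixpoint reached:
  node 0: ⊤
  node 1: ⊤
  node 2: ⊤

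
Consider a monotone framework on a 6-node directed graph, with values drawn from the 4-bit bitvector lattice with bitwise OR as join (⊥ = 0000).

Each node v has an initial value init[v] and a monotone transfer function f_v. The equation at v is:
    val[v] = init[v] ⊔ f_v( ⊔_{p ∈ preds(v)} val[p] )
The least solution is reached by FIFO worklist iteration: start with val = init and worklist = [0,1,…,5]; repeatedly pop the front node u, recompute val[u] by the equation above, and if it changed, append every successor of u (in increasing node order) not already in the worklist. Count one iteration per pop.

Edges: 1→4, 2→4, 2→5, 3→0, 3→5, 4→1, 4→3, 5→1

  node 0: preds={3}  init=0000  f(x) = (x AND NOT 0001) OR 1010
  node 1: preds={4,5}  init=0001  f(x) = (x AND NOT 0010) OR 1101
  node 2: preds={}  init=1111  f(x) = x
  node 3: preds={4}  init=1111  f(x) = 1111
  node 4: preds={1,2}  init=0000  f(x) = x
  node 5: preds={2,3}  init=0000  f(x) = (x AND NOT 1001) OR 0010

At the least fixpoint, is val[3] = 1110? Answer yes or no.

Iteration log — 8 steps:
  step 1. node 0  ⊔preds=1111  new=1110  old=0000  +wl: 
  step 2. node 1  ⊔preds=0000  new=1101  old=0001  +wl: 
  step 3. node 2  ⊔preds=0000  new=1111  stable
  step 4. node 3  ⊔preds=0000  new=1111  stable
  step 5. node 4  ⊔preds=1111  new=1111  old=0000  +wl: 1,3
  step 6. node 5  ⊔preds=1111  new=0110  old=0000  +wl: 
  step 7. node 1  ⊔preds=1111  new=1101  stable
  step 8. node 3  ⊔preds=1111  new=1111  stable

Least fixpoint reached:
  node 0: 1110
  node 1: 1101
  node 2: 1111
  node 3: 1111
  node 4: 1111
  node 5: 0110

no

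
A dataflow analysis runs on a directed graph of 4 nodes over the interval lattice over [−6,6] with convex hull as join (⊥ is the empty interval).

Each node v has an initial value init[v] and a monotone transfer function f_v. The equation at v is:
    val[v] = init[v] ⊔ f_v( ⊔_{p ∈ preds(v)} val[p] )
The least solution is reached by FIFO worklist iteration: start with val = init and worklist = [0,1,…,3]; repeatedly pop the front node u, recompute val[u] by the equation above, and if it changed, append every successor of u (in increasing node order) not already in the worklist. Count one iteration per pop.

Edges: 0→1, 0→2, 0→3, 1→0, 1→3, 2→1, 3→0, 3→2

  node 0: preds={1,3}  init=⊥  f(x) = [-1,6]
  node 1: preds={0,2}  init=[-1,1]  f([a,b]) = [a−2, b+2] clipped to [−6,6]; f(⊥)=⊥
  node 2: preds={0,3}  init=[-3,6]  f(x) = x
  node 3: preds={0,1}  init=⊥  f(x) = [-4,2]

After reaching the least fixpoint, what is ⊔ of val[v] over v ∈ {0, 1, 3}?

[-6,6]

Trace (9 dequeues):
  [1] u=0 | in [-1,1] | out [-1,6] | prev ⊥ | push {}
  [2] u=1 | in [-3,6] | out [-5,6] | prev [-1,1] | push {0}
  [3] u=2 | in [-1,6] | out [-3,6] | ==
  [4] u=3 | in [-5,6] | out [-4,2] | prev ⊥ | push {2}
  [5] u=0 | in [-5,6] | out [-1,6] | ==
  [6] u=2 | in [-4,6] | out [-4,6] | prev [-3,6] | push {1}
  [7] u=1 | in [-4,6] | out [-6,6] | prev [-5,6] | push {0,3}
  [8] u=0 | in [-6,6] | out [-1,6] | ==
  [9] u=3 | in [-6,6] | out [-4,2] | ==

Converged values:
  [0] [-1,6]
  [1] [-6,6]
  [2] [-4,6]
  [3] [-4,2]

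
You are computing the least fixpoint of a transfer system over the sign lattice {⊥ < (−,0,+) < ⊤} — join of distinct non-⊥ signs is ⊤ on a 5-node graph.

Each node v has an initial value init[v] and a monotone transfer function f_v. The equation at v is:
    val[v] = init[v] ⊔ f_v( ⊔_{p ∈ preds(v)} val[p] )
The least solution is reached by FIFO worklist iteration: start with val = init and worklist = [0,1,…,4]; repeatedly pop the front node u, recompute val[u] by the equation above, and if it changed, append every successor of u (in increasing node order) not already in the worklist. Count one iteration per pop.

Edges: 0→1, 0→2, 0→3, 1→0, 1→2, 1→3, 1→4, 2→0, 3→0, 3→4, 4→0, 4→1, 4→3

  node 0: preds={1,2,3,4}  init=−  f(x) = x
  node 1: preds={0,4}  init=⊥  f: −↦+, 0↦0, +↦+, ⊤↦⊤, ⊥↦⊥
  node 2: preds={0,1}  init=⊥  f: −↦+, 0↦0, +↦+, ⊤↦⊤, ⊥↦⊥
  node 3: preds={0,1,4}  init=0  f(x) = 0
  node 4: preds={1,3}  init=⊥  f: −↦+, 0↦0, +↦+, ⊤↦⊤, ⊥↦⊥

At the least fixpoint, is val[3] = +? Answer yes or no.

no

Iteration log — 8 steps:
  step 1. node 0  ⊔preds=0  new=⊤  old=−  +wl: 
  step 2. node 1  ⊔preds=⊤  new=⊤  old=⊥  +wl: 0
  step 3. node 2  ⊔preds=⊤  new=⊤  old=⊥  +wl: 
  step 4. node 3  ⊔preds=⊤  new=0  stable
  step 5. node 4  ⊔preds=⊤  new=⊤  old=⊥  +wl: 1,3
  step 6. node 0  ⊔preds=⊤  new=⊤  stable
  step 7. node 1  ⊔preds=⊤  new=⊤  stable
  step 8. node 3  ⊔preds=⊤  new=0  stable

Least fixpoint reached:
  node 0: ⊤
  node 1: ⊤
  node 2: ⊤
  node 3: 0
  node 4: ⊤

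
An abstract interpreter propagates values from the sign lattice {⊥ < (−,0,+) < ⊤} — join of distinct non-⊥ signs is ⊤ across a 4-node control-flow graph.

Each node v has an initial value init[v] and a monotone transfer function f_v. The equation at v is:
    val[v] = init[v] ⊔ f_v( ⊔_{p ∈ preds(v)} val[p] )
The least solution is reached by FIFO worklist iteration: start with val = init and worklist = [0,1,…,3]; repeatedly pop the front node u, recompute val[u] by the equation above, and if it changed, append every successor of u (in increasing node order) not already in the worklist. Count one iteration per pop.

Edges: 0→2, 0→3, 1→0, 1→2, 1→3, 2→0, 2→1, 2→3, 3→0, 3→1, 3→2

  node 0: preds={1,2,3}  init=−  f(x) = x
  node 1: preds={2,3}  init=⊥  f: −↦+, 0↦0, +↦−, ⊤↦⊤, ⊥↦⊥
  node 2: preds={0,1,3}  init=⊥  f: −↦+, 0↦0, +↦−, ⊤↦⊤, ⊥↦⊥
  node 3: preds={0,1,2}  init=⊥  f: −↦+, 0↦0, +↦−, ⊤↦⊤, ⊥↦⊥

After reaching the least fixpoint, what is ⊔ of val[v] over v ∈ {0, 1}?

⊤

Worklist (10 pops):
  #1 pop 0: in=⊥ → − (no change)
  #2 pop 1: in=⊥ → ⊥ (no change)
  #3 pop 2: in=− → + (was ⊥); enqueue [0,1]
  #4 pop 3: in=⊤ → ⊤ (was ⊥); enqueue [2]
  #5 pop 0: in=⊤ → ⊤ (was −); enqueue [3]
  #6 pop 1: in=⊤ → ⊤ (was ⊥); enqueue [0]
  #7 pop 2: in=⊤ → ⊤ (was +); enqueue [1]
  #8 pop 3: in=⊤ → ⊤ (no change)
  #9 pop 0: in=⊤ → ⊤ (no change)
  #10 pop 1: in=⊤ → ⊤ (no change)

Fixpoint:
  val[0] = ⊤
  val[1] = ⊤
  val[2] = ⊤
  val[3] = ⊤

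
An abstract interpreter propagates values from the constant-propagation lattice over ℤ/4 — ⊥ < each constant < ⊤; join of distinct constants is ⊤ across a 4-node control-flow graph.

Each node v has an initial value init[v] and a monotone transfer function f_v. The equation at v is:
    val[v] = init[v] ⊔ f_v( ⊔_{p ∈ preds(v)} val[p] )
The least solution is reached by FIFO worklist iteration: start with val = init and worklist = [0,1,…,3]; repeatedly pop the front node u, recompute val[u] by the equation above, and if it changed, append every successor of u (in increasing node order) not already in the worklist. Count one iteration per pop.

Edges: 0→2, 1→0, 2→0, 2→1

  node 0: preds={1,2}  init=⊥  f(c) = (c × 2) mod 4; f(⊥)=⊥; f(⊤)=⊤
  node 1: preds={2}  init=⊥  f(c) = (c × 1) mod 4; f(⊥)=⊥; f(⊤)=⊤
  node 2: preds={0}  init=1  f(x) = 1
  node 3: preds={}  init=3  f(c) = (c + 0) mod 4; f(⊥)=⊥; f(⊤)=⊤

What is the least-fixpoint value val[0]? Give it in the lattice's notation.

Worklist (5 pops):
  #1 pop 0: in=1 → 2 (was ⊥); enqueue []
  #2 pop 1: in=1 → 1 (was ⊥); enqueue [0]
  #3 pop 2: in=2 → 1 (no change)
  #4 pop 3: in=⊥ → 3 (no change)
  #5 pop 0: in=1 → 2 (no change)

Fixpoint:
  val[0] = 2
  val[1] = 1
  val[2] = 1
  val[3] = 3

2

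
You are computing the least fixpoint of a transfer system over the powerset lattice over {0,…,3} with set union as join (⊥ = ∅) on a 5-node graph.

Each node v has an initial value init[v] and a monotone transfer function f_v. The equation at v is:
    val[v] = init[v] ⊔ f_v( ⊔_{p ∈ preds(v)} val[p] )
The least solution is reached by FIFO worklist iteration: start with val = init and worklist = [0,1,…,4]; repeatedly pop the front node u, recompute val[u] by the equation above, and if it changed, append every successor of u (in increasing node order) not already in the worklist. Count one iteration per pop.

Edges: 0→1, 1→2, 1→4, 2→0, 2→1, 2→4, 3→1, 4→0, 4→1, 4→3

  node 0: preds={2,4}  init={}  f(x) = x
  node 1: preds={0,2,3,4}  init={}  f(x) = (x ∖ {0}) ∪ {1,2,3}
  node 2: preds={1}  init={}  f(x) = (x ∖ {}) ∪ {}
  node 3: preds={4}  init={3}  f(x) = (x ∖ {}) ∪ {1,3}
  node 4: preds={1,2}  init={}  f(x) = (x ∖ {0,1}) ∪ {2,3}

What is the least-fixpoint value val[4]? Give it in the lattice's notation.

Worklist (9 pops):
  #1 pop 0: in={} → {} (no change)
  #2 pop 1: in={3} → {1,2,3} (was {}); enqueue []
  #3 pop 2: in={1,2,3} → {1,2,3} (was {}); enqueue [0,1]
  #4 pop 3: in={} → {1,3} (was {3}); enqueue []
  #5 pop 4: in={1,2,3} → {2,3} (was {}); enqueue [3]
  #6 pop 0: in={1,2,3} → {1,2,3} (was {}); enqueue []
  #7 pop 1: in={1,2,3} → {1,2,3} (no change)
  #8 pop 3: in={2,3} → {1,2,3} (was {1,3}); enqueue [1]
  #9 pop 1: in={1,2,3} → {1,2,3} (no change)

Fixpoint:
  val[0] = {1,2,3}
  val[1] = {1,2,3}
  val[2] = {1,2,3}
  val[3] = {1,2,3}
  val[4] = {2,3}

{2,3}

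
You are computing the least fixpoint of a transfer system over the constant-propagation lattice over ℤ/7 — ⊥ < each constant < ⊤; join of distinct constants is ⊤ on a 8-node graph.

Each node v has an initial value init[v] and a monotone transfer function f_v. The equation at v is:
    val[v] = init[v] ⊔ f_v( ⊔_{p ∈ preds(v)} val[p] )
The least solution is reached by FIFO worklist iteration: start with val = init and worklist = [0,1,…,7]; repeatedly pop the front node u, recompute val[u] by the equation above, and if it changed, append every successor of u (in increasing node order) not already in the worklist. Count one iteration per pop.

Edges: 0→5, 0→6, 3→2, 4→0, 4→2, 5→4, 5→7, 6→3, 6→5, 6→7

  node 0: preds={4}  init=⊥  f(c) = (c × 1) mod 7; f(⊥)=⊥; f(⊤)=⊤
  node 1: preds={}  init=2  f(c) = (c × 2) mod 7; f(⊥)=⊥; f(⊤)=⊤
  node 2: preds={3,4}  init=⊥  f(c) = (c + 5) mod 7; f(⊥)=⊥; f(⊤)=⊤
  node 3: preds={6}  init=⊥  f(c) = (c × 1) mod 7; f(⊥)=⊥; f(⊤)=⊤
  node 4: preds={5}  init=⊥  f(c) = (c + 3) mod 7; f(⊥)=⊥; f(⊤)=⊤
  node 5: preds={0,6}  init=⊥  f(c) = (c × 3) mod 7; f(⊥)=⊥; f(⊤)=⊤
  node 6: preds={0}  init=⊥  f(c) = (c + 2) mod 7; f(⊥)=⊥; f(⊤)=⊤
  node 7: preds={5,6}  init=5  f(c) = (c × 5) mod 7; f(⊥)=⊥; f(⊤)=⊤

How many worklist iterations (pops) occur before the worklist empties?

8

Worklist (8 pops):
  #1 pop 0: in=⊥ → ⊥ (no change)
  #2 pop 1: in=⊥ → 2 (no change)
  #3 pop 2: in=⊥ → ⊥ (no change)
  #4 pop 3: in=⊥ → ⊥ (no change)
  #5 pop 4: in=⊥ → ⊥ (no change)
  #6 pop 5: in=⊥ → ⊥ (no change)
  #7 pop 6: in=⊥ → ⊥ (no change)
  #8 pop 7: in=⊥ → 5 (no change)

Fixpoint:
  val[0] = ⊥
  val[1] = 2
  val[2] = ⊥
  val[3] = ⊥
  val[4] = ⊥
  val[5] = ⊥
  val[6] = ⊥
  val[7] = 5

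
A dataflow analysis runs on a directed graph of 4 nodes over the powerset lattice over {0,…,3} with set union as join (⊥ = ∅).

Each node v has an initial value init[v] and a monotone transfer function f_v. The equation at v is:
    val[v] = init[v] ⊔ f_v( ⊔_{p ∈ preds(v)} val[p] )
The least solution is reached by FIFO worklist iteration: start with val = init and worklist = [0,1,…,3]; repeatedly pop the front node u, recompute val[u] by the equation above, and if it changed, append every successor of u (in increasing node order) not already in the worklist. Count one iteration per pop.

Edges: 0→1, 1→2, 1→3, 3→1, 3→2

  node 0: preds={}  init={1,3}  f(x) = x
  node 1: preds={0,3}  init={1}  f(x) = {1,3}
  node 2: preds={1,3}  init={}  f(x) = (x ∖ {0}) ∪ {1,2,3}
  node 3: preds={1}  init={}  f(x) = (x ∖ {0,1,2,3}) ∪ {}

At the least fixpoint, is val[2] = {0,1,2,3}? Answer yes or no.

Trace (4 dequeues):
  [1] u=0 | in {} | out {1,3} | ==
  [2] u=1 | in {1,3} | out {1,3} | prev {1} | push {}
  [3] u=2 | in {1,3} | out {1,2,3} | prev {} | push {}
  [4] u=3 | in {1,3} | out {} | ==

Converged values:
  [0] {1,3}
  [1] {1,3}
  [2] {1,2,3}
  [3] {}

no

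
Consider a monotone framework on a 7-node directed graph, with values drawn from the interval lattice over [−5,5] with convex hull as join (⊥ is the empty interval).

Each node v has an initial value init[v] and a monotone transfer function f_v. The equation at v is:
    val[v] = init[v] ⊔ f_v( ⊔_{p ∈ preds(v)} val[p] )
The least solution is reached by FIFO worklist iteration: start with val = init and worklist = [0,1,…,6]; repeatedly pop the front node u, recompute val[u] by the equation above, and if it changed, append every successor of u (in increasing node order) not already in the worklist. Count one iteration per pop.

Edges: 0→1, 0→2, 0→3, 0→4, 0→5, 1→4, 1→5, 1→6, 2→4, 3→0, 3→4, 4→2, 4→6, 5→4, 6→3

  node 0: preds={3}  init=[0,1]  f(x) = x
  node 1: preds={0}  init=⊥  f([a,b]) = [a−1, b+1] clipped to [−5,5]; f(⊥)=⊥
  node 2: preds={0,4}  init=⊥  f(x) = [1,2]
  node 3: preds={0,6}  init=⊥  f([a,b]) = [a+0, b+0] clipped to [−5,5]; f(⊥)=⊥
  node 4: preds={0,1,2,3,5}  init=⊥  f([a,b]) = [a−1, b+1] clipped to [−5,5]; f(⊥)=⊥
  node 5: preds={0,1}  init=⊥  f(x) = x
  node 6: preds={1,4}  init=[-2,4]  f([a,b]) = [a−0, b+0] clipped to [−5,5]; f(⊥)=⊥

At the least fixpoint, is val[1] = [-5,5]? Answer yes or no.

yes

Iteration log — 35 steps:
  step 1. node 0  ⊔preds=⊥  new=[0,1]  stable
  step 2. node 1  ⊔preds=[0,1]  new=[-1,2]  old=⊥  +wl: 
  step 3. node 2  ⊔preds=[0,1]  new=[1,2]  old=⊥  +wl: 
  step 4. node 3  ⊔preds=[-2,4]  new=[-2,4]  old=⊥  +wl: 0
  step 5. node 4  ⊔preds=[-2,4]  new=[-3,5]  old=⊥  +wl: 2
  step 6. node 5  ⊔preds=[-1,2]  new=[-1,2]  old=⊥  +wl: 4
  step 7. node 6  ⊔preds=[-3,5]  new=[-3,5]  old=[-2,4]  +wl: 3
  step 8. node 0  ⊔preds=[-2,4]  new=[-2,4]  old=[0,1]  +wl: 1,5
  step 9. node 2  ⊔preds=[-3,5]  new=[1,2]  stable
  step 10. node 4  ⊔preds=[-2,4]  new=[-3,5]  stable
  step 11. node 3  ⊔preds=[-3,5]  new=[-3,5]  old=[-2,4]  +wl: 0,4
  step 12. node 1  ⊔preds=[-2,4]  new=[-3,5]  old=[-1,2]  +wl: 6
  step 13. node 5  ⊔preds=[-3,5]  new=[-3,5]  old=[-1,2]  +wl: 
  step 14. node 0  ⊔preds=[-3,5]  new=[-3,5]  old=[-2,4]  +wl: 1,2,3,5
  step 15. node 4  ⊔preds=[-3,5]  new=[-4,5]  old=[-3,5]  +wl: 
  step 16. node 6  ⊔preds=[-4,5]  new=[-4,5]  old=[-3,5]  +wl: 
  step 17. node 1  ⊔preds=[-3,5]  new=[-4,5]  old=[-3,5]  +wl: 4,6
  step 18. node 2  ⊔preds=[-4,5]  new=[1,2]  stable
  step 19. node 3  ⊔preds=[-4,5]  new=[-4,5]  old=[-3,5]  +wl: 0
  step 20. node 5  ⊔preds=[-4,5]  new=[-4,5]  old=[-3,5]  +wl: 
  step 21. node 4  ⊔preds=[-4,5]  new=[-5,5]  old=[-4,5]  +wl: 2
  step 22. node 6  ⊔preds=[-5,5]  new=[-5,5]  old=[-4,5]  +wl: 3
  step 23. node 0  ⊔preds=[-4,5]  new=[-4,5]  old=[-3,5]  +wl: 1,4,5
  step 24. node 2  ⊔preds=[-5,5]  new=[1,2]  stable
  step 25. node 3  ⊔preds=[-5,5]  new=[-5,5]  old=[-4,5]  +wl: 0
  step 26. node 1  ⊔preds=[-4,5]  new=[-5,5]  old=[-4,5]  +wl: 6
  step 27. node 4  ⊔preds=[-5,5]  new=[-5,5]  stable
  step 28. node 5  ⊔preds=[-5,5]  new=[-5,5]  old=[-4,5]  +wl: 4
  step 29. node 0  ⊔preds=[-5,5]  new=[-5,5]  old=[-4,5]  +wl: 1,2,3,5
  step 30. node 6  ⊔preds=[-5,5]  new=[-5,5]  stable
  step 31. node 4  ⊔preds=[-5,5]  new=[-5,5]  stable
  step 32. node 1  ⊔preds=[-5,5]  new=[-5,5]  stable
  step 33. node 2  ⊔preds=[-5,5]  new=[1,2]  stable
  step 34. node 3  ⊔preds=[-5,5]  new=[-5,5]  stable
  step 35. node 5  ⊔preds=[-5,5]  new=[-5,5]  stable

Least fixpoint reached:
  node 0: [-5,5]
  node 1: [-5,5]
  node 2: [1,2]
  node 3: [-5,5]
  node 4: [-5,5]
  node 5: [-5,5]
  node 6: [-5,5]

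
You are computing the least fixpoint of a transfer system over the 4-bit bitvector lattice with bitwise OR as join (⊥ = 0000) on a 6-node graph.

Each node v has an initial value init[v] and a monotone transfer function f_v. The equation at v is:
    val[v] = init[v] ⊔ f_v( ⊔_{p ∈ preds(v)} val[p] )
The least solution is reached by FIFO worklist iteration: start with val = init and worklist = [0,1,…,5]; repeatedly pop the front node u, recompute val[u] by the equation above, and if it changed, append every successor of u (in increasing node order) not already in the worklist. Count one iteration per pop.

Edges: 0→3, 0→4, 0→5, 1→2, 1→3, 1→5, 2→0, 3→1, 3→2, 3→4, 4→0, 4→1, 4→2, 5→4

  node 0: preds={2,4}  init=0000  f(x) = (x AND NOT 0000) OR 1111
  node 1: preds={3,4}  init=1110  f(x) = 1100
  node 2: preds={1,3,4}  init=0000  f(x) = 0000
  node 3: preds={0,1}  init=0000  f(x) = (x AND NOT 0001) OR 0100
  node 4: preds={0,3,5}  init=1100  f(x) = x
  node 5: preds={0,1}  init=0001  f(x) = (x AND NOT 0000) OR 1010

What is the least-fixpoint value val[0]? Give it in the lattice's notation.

Iteration log — 10 steps:
  step 1. node 0  ⊔preds=1100  new=1111  old=0000  +wl: 
  step 2. node 1  ⊔preds=1100  new=1110  stable
  step 3. node 2  ⊔preds=1110  new=0000  stable
  step 4. node 3  ⊔preds=1111  new=1110  old=0000  +wl: 1,2
  step 5. node 4  ⊔preds=1111  new=1111  old=1100  +wl: 0
  step 6. node 5  ⊔preds=1111  new=1111  old=0001  +wl: 4
  step 7. node 1  ⊔preds=1111  new=1110  stable
  step 8. node 2  ⊔preds=1111  new=0000  stable
  step 9. node 0  ⊔preds=1111  new=1111  stable
  step 10. node 4  ⊔preds=1111  new=1111  stable

Least fixpoint reached:
  node 0: 1111
  node 1: 1110
  node 2: 0000
  node 3: 1110
  node 4: 1111
  node 5: 1111

1111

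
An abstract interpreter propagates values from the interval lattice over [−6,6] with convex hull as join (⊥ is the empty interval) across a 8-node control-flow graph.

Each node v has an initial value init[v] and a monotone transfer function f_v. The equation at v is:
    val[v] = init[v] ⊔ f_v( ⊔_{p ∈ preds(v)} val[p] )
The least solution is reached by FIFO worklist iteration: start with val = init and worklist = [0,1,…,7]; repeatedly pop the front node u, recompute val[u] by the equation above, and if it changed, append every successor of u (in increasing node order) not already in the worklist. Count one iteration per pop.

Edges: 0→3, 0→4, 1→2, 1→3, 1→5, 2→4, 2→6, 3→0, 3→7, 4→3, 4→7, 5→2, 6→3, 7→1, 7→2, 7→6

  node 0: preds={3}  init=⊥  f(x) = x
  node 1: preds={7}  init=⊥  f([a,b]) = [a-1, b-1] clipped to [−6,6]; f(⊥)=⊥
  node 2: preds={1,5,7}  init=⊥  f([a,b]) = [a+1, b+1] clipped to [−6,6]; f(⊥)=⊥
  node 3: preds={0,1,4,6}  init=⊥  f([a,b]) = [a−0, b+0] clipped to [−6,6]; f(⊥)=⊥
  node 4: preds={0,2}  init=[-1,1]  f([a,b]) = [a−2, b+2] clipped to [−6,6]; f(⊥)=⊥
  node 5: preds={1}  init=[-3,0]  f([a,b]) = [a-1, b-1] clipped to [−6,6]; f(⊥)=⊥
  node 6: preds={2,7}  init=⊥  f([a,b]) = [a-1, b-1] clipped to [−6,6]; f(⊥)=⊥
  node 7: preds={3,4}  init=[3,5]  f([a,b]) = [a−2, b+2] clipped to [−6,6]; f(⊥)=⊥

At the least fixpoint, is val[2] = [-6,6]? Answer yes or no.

Trace (25 dequeues):
  [1] u=0 | in ⊥ | out ⊥ | ==
  [2] u=1 | in [3,5] | out [2,4] | prev ⊥ | push {}
  [3] u=2 | in [-3,5] | out [-2,6] | prev ⊥ | push {}
  [4] u=3 | in [-1,4] | out [-1,4] | prev ⊥ | push {0}
  [5] u=4 | in [-2,6] | out [-4,6] | prev [-1,1] | push {3}
  [6] u=5 | in [2,4] | out [-3,3] | prev [-3,0] | push {2}
  [7] u=6 | in [-2,6] | out [-3,5] | prev ⊥ | push {}
  [8] u=7 | in [-4,6] | out [-6,6] | prev [3,5] | push {1,6}
  [9] u=0 | in [-1,4] | out [-1,4] | prev ⊥ | push {4}
  [10] u=3 | in [-4,6] | out [-4,6] | prev [-1,4] | push {0,7}
  [11] u=2 | in [-6,6] | out [-5,6] | prev [-2,6] | push {}
  [12] u=1 | in [-6,6] | out [-6,5] | prev [2,4] | push {2,3,5}
  [13] u=6 | in [-6,6] | out [-6,5] | prev [-3,5] | push {}
  [14] u=4 | in [-5,6] | out [-6,6] | prev [-4,6] | push {}
  [15] u=0 | in [-4,6] | out [-4,6] | prev [-1,4] | push {4}
  [16] u=7 | in [-6,6] | out [-6,6] | ==
  [17] u=2 | in [-6,6] | out [-5,6] | ==
  [18] u=3 | in [-6,6] | out [-6,6] | prev [-4,6] | push {0,7}
  [19] u=5 | in [-6,5] | out [-6,4] | prev [-3,3] | push {2}
  [20] u=4 | in [-5,6] | out [-6,6] | ==
  [21] u=0 | in [-6,6] | out [-6,6] | prev [-4,6] | push {3,4}
  [22] u=7 | in [-6,6] | out [-6,6] | ==
  [23] u=2 | in [-6,6] | out [-5,6] | ==
  [24] u=3 | in [-6,6] | out [-6,6] | ==
  [25] u=4 | in [-6,6] | out [-6,6] | ==

Converged values:
  [0] [-6,6]
  [1] [-6,5]
  [2] [-5,6]
  [3] [-6,6]
  [4] [-6,6]
  [5] [-6,4]
  [6] [-6,5]
  [7] [-6,6]

no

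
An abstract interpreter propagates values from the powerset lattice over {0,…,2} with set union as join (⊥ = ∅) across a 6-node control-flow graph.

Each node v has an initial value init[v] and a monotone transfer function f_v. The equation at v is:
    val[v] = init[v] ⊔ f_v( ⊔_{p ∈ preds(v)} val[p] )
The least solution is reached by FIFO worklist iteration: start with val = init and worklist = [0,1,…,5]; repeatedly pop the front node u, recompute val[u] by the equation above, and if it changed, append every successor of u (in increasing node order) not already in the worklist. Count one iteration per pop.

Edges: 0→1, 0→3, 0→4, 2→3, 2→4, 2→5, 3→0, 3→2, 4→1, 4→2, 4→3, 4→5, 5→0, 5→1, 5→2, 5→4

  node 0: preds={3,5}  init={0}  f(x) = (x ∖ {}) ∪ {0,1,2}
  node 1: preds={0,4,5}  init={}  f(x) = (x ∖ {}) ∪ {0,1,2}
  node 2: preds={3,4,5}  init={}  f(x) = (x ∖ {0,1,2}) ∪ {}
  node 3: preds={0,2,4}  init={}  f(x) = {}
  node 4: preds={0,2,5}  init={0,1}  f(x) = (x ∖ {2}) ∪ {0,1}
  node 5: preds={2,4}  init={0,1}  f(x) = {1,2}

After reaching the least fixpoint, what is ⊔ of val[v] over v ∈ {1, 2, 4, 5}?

Iteration log — 10 steps:
  step 1. node 0  ⊔preds={0,1}  new={0,1,2}  old={0}  +wl: 
  step 2. node 1  ⊔preds={0,1,2}  new={0,1,2}  old={}  +wl: 
  step 3. node 2  ⊔preds={0,1}  new={}  stable
  step 4. node 3  ⊔preds={0,1,2}  new={}  stable
  step 5. node 4  ⊔preds={0,1,2}  new={0,1}  stable
  step 6. node 5  ⊔preds={0,1}  new={0,1,2}  old={0,1}  +wl: 0,1,2,4
  step 7. node 0  ⊔preds={0,1,2}  new={0,1,2}  stable
  step 8. node 1  ⊔preds={0,1,2}  new={0,1,2}  stable
  step 9. node 2  ⊔preds={0,1,2}  new={}  stable
  step 10. node 4  ⊔preds={0,1,2}  new={0,1}  stable

Least fixpoint reached:
  node 0: {0,1,2}
  node 1: {0,1,2}
  node 2: {}
  node 3: {}
  node 4: {0,1}
  node 5: {0,1,2}

{0,1,2}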